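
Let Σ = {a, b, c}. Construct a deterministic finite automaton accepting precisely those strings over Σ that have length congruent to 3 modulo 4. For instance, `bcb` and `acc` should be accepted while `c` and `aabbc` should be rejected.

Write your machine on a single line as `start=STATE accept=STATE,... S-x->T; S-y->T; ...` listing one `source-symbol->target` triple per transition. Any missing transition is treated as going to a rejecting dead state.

Only the length mod 4 matters, so use a 4-cycle: from any state, every input symbol moves to the next state, wrapping q3 back to q0. Mark q3 accepting.
        a   b   c  
>  q0   q1  q1  q1 
   q1   q2  q2  q2 
   q2   q3  q3  q3 
 * q3   q0  q0  q0 
(> = start, * = accepting)

start=q0; accept=q3; q0-a->q1; q0-b->q1; q0-c->q1; q1-a->q2; q1-b->q2; q1-c->q2; q2-a->q3; q2-b->q3; q2-c->q3; q3-a->q0; q3-b->q0; q3-c->q0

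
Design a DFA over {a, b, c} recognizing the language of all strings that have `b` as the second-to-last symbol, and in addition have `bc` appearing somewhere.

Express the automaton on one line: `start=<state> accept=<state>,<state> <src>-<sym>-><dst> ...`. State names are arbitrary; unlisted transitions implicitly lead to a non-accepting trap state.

Build one automaton per condition and run them in lockstep. One (13 states) tracks the last 2 symbols read; the other (3 states) tracks whether and how much of `bc` has been seen. Each combined state is a pair, one component from each; accept when both components accept.
          a    b    c  
>  s0     s1   s2   s3 
   s1     s4   s5   s6 
   s2     s7   s8   s9 
   s3    s10  s11  s12 
   s4     s4   s5   s6 
   s5     s7   s8   s9 
   s6    s10  s11  s12 
   s7     s4   s5   s6 
   s8     s7   s8   s9 
 * s9    s13  s14  s15 
   s10    s4   s5   s6 
   s11    s7   s8   s9 
   s12   s10  s11  s12 
   s13   s16  s17  s18 
   s14   s19  s20   s9 
   s15   s13  s14  s15 
   s16   s16  s17  s18 
   s17   s19  s20   s9 
   s18   s13  s14  s15 
 * s19   s16  s17  s18 
 * s20   s19  s20   s9 
(> = start, * = accepting)

start=s0 accept=s9,s19,s20 s0-a->s1 s0-b->s2 s0-c->s3 s1-a->s4 s1-b->s5 s1-c->s6 s2-a->s7 s2-b->s8 s2-c->s9 s3-a->s10 s3-b->s11 s3-c->s12 s4-a->s4 s4-b->s5 s4-c->s6 s5-a->s7 s5-b->s8 s5-c->s9 s6-a->s10 s6-b->s11 s6-c->s12 s7-a->s4 s7-b->s5 s7-c->s6 s8-a->s7 s8-b->s8 s8-c->s9 s9-a->s13 s9-b->s14 s9-c->s15 s10-a->s4 s10-b->s5 s10-c->s6 s11-a->s7 s11-b->s8 s11-c->s9 s12-a->s10 s12-b->s11 s12-c->s12 s13-a->s16 s13-b->s17 s13-c->s18 s14-a->s19 s14-b->s20 s14-c->s9 s15-a->s13 s15-b->s14 s15-c->s15 s16-a->s16 s16-b->s17 s16-c->s18 s17-a->s19 s17-b->s20 s17-c->s9 s18-a->s13 s18-b->s14 s18-c->s15 s19-a->s16 s19-b->s17 s19-c->s18 s20-a->s19 s20-b->s20 s20-c->s9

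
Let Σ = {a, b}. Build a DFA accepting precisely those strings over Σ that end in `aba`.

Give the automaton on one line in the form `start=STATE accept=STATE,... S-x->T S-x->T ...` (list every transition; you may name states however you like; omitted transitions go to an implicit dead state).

Remember how much of `aba` the current input suffix matches. State s0 means no match yet; s1 means the last symbol is `a`; s2 means the last 2 symbols are `ab`; s3 means the last 3 symbols are `aba`. Only s3 accepts. On a mismatch, fall back to the longest proper suffix that is still a prefix of `aba`.
With 4 states:
        a   b  
>  s0   s1  s0 
   s1   s1  s2 
   s2   s3  s0 
 * s3   s1  s2 
(> = start, * = accepting)

start=s0 accept=s3 s0-a->s1 s0-b->s0 s1-a->s1 s1-b->s2 s2-a->s3 s2-b->s0 s3-a->s1 s3-b->s2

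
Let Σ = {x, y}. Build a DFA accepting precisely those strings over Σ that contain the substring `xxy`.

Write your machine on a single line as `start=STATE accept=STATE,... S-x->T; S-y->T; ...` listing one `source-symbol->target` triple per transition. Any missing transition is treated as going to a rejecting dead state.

Track how much of `xxy` has been matched so far: state q0 is no progress, q3 is the absorbing accept state reached once `xxy` has occurred. Intermediate states record partial matches; on a mismatch, fall back to the longest reusable overlap.
With 4 states:
        x   y  
>  q0   q1  q0 
   q1   q2  q0 
   q2   q2  q3 
 * q3   q3  q3 
(> = start, * = accepting)

start=q0; accept=q3; q0-x->q1; q0-y->q0; q1-x->q2; q1-y->q0; q2-x->q2; q2-y->q3; q3-x->q3; q3-y->q3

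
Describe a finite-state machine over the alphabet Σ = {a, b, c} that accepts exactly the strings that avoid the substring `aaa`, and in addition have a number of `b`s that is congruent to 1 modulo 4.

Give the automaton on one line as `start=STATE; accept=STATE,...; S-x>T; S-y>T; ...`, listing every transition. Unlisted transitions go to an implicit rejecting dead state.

Run two small machines in parallel and take their product. One (4 states) tracks partial matches of the forbidden pattern `aaa`; the other (4 states) tracks the count of `b`s modulo 4. Each combined state is a pair, one component from each; accept when both components accept.
With 16 states:
          a    b    c  
>  S0     S1   S2   S0 
   S1     S3   S2   S0 
 * S2     S4   S5   S2 
   S3     S6   S2   S0 
 * S4     S7   S5   S2 
   S5     S8   S9   S5 
   S6     S6  S10   S6 
 * S7    S10   S5   S2 
   S8    S11   S9   S5 
   S9    S12   S0   S9 
   S10   S10  S13  S10 
   S11   S13   S9   S5 
   S12   S14   S0   S9 
   S13   S13  S15  S13 
   S14   S15   S0   S9 
   S15   S15   S6  S15 
(> = start, * = accepting)

start=S0; accept=S2,S4,S7; S0-a>S1; S0-b>S2; S0-c>S0; S1-a>S3; S1-b>S2; S1-c>S0; S2-a>S4; S2-b>S5; S2-c>S2; S3-a>S6; S3-b>S2; S3-c>S0; S4-a>S7; S4-b>S5; S4-c>S2; S5-a>S8; S5-b>S9; S5-c>S5; S6-a>S6; S6-b>S10; S6-c>S6; S7-a>S10; S7-b>S5; S7-c>S2; S8-a>S11; S8-b>S9; S8-c>S5; S9-a>S12; S9-b>S0; S9-c>S9; S10-a>S10; S10-b>S13; S10-c>S10; S11-a>S13; S11-b>S9; S11-c>S5; S12-a>S14; S12-b>S0; S12-c>S9; S13-a>S13; S13-b>S15; S13-c>S13; S14-a>S15; S14-b>S0; S14-c>S9; S15-a>S15; S15-b>S6; S15-c>S15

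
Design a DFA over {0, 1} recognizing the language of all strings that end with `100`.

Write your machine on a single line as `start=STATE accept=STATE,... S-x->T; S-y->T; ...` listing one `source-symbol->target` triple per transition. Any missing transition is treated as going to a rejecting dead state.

Let each state record the length of the longest suffix of the input read so far that is also a prefix of `100`. q1 means the last symbol is `1`; q2 means the last 2 symbols are `10`; q3 means the last 3 symbols are `100`. Accept only at q3, where the string currently ends in `100`.
4 states suffice.
        0   1  
>  q0   q0  q1 
   q1   q2  q1 
   q2   q3  q1 
 * q3   q0  q1 
(> = start, * = accepting)

start=q0; accept=q3; q0-0->q0; q0-1->q1; q1-0->q2; q1-1->q1; q2-0->q3; q2-1->q1; q3-0->q0; q3-1->q1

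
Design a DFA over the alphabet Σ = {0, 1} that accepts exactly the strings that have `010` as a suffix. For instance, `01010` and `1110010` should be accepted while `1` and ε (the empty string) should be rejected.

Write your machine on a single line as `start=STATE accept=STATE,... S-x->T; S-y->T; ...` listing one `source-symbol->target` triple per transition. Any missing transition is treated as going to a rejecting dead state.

start=A; accept=D; A-0->B; A-1->A; B-0->B; B-1->C; C-0->D; C-1->A; D-0->B; D-1->C

Remember how much of `010` the current input suffix matches. State A means no match yet; B means the last symbol is `0`; C means the last 2 symbols are `01`; D means the last 3 symbols are `010`. Only D accepts. On a mismatch, fall back to the longest proper suffix that is still a prefix of `010`.
With 4 states:
       0  1 
>  A   B  A 
   B   B  C 
   C   D  A 
 * D   B  C 
(> = start, * = accepting)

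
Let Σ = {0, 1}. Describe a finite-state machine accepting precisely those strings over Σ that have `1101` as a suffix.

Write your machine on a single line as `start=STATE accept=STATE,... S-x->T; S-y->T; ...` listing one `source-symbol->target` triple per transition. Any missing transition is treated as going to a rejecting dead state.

start=s0; accept=s4; s0-0->s0; s0-1->s1; s1-0->s0; s1-1->s2; s2-0->s3; s2-1->s2; s3-0->s0; s3-1->s4; s4-0->s0; s4-1->s2

Let each state record the length of the longest suffix of the input read so far that is also a prefix of `1101`. s1 means the last symbol is `1`; s2 means the last 2 symbols are `11`; s3 means the last 3 symbols are `110`; s4 means the last 4 symbols are `1101`. Accept only at s4, where the string currently ends in `1101`.
A 5-state machine:
        0   1  
>  s0   s0  s1 
   s1   s0  s2 
   s2   s3  s2 
   s3   s0  s4 
 * s4   s0  s2 
(> = start, * = accepting)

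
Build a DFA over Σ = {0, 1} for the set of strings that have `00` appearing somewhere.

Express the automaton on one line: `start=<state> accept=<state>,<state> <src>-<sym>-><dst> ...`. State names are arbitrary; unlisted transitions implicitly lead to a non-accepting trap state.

Track how much of `00` has been matched so far: state S0 is no progress, S2 is the absorbing accept state reached once `00` has occurred. Intermediate states record partial matches; on a mismatch, fall back to the longest reusable overlap.
        0   1  
>  S0   S1  S0 
   S1   S2  S0 
 * S2   S2  S2 
(> = start, * = accepting)

start=S0 accept=S2 S0-0->S1 S0-1->S0 S1-0->S2 S1-1->S0 S2-0->S2 S2-1->S2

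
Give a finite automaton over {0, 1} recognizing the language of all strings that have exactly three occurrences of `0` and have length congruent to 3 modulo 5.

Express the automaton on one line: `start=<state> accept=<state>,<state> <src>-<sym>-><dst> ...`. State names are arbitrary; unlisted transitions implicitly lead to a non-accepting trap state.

start=S0 accept=S6 S0-0->S1 S0-1->S2 S1-0->S3 S1-1->S4 S2-0->S4 S2-1->S5 S3-0->S6 S3-1->S7 S4-0->S7 S4-1->S8 S5-0->S8 S5-1->S9 S6-0->S10 S6-1->S11 S7-0->S11 S7-1->S12 S8-0->S12 S8-1->S13 S9-0->S13 S9-1->S14 S10-0->S10 S10-1->S10 S11-0->S10 S11-1->S15 S12-0->S15 S12-1->S16 S13-0->S16 S13-1->S17 S14-0->S17 S14-1->S0 S15-0->S10 S15-1->S18 S16-0->S18 S16-1->S19 S17-0->S19 S17-1->S1 S18-0->S10 S18-1->S20 S19-0->S20 S19-1->S3 S20-0->S10 S20-1->S6

Handle the two conditions separately and then intersect. One (5 states) tracks the count of `0`s, saturating at 4; the other (5 states) tracks the input length modulo 5. Each combined state is a pair, one component from each; accept when both components accept. Equivalent product states are then merged.
          0    1  
>  S0     S1   S2 
   S1     S3   S4 
   S2     S4   S5 
   S3     S6   S7 
   S4     S7   S8 
   S5     S8   S9 
 * S6    S10  S11 
   S7    S11  S12 
   S8    S12  S13 
   S9    S13  S14 
   S10   S10  S10 
   S11   S10  S15 
   S12   S15  S16 
   S13   S16  S17 
   S14   S17   S0 
   S15   S10  S18 
   S16   S18  S19 
   S17   S19   S1 
   S18   S10  S20 
   S19   S20   S3 
   S20   S10   S6 
(> = start, * = accepting)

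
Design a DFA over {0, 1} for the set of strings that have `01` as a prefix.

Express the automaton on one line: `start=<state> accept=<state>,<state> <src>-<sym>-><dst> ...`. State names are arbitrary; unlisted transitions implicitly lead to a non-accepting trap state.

start=q0 accept=q2 q0-0->q1 q0-1->q3 q1-0->q3 q1-1->q2 q2-0->q2 q2-1->q2 q3-0->q3 q3-1->q3

Check the first 2 symbols one by one: q0 through q1 record how many have matched `01` so far; any wrong symbol goes to the dead state q3. After all 2 match we enter the accepting sink q2.
With 4 states:
        0   1  
>  q0   q1  q3 
   q1   q3  q2 
 * q2   q2  q2 
   q3   q3  q3 
(> = start, * = accepting)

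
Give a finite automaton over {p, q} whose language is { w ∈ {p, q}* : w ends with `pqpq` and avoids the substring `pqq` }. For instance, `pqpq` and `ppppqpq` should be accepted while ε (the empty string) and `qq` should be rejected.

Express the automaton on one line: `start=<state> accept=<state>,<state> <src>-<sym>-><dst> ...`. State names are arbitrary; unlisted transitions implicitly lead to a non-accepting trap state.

start=A accept=F A-p->B A-q->A B-p->B B-q->C C-p->D C-q->E D-p->B D-q->F E-p->G E-q->E F-p->D F-q->E G-p->G G-q->H H-p->I H-q->E I-p->G I-q->J J-p->I J-q->E

Build one automaton per condition and run them in lockstep. One (5 states) tracks how much of the suffix `pqpq` has currently been matched; the other (4 states) tracks partial matches of the forbidden pattern `pqq`. Each combined state is a pair, one component from each; accept when both components accept.
       p  q 
>  A   B  A 
   B   B  C 
   C   D  E 
   D   B  F 
   E   G  E 
 * F   D  E 
   G   G  H 
   H   I  E 
   I   G  J 
   J   I  E 
(> = start, * = accepting)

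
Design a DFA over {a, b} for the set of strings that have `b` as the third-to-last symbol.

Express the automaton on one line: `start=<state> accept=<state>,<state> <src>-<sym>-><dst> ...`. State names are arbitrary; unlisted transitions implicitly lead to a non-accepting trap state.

start=q0 accept=q11,q12,q13,q14 q0-a->q1 q0-b->q2 q1-a->q3 q1-b->q4 q2-a->q5 q2-b->q6 q3-a->q7 q3-b->q8 q4-a->q9 q4-b->q10 q5-a->q11 q5-b->q12 q6-a->q13 q6-b->q14 q7-a->q7 q7-b->q8 q8-a->q9 q8-b->q10 q9-a->q11 q9-b->q12 q10-a->q13 q10-b->q14 q11-a->q7 q11-b->q8 q12-a->q9 q12-b->q10 q13-a->q11 q13-b->q12 q14-a->q13 q14-b->q14

A DFA must remember the last 3 symbols (since which symbol is third-to-last isn't known until the input ends). Use one state per possible window of the last ≤3 symbols; accept from those whose window starts with `b`.
15 states suffice.
          a    b  
>  q0     q1   q2 
   q1     q3   q4 
   q2     q5   q6 
   q3     q7   q8 
   q4     q9  q10 
   q5    q11  q12 
   q6    q13  q14 
   q7     q7   q8 
   q8     q9  q10 
   q9    q11  q12 
   q10   q13  q14 
 * q11    q7   q8 
 * q12    q9  q10 
 * q13   q11  q12 
 * q14   q13  q14 
(> = start, * = accepting)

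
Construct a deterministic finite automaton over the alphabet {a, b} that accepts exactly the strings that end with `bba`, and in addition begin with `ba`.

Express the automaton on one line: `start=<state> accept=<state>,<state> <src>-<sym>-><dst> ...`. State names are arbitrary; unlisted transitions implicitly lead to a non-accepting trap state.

Run two small machines in parallel and take their product. One (4 states) tracks how much of the suffix `bba` has currently been matched; the other (4 states) tracks whether the input so far still matches the prefix `ba`. Each combined state is a pair, one component from each; accept when both components accept. After merging equivalent states the machine shrinks.
7 states suffice.
        a   b  
>  S0   S1  S2 
   S1   S1  S1 
   S2   S3  S1 
   S3   S3  S4 
   S4   S3  S5 
   S5   S6  S5 
 * S6   S3  S4 
(> = start, * = accepting)

start=S0 accept=S6 S0-a->S1 S0-b->S2 S1-a->S1 S1-b->S1 S2-a->S3 S2-b->S1 S3-a->S3 S3-b->S4 S4-a->S3 S4-b->S5 S5-a->S6 S5-b->S5 S6-a->S3 S6-b->S4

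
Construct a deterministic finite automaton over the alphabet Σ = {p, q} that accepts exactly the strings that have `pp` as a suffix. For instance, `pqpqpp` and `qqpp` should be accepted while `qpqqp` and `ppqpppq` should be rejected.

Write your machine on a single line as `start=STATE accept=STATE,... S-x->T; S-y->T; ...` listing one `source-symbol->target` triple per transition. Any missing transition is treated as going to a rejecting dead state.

Let each state record the length of the longest suffix of the input read so far that is also a prefix of `pp`. S1 means the last symbol is `p`; S2 means the last 2 symbols are `pp`. Accept only at S2, where the string currently ends in `pp`.
A 3-state machine:
        p   q  
>  S0   S1  S0 
   S1   S2  S0 
 * S2   S2  S0 
(> = start, * = accepting)

start=S0; accept=S2; S0-p->S1; S0-q->S0; S1-p->S2; S1-q->S0; S2-p->S2; S2-q->S0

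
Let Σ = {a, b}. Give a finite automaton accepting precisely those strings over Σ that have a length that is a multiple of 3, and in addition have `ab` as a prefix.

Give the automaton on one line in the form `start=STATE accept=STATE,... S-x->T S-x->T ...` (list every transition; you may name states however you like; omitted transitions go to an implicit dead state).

Handle the two conditions separately and then intersect. One (3 states) tracks the input length modulo 3; the other (4 states) tracks whether the input so far still matches the prefix `ab`. Each combined state is a pair, one component from each; accept when both components accept. Minimizing collapses redundant product states.
A 6-state machine:
        a   b  
>  s0   s1  s2 
   s1   s2  s3 
   s2   s2  s2 
   s3   s4  s4 
 * s4   s5  s5 
   s5   s3  s3 
(> = start, * = accepting)

start=s0 accept=s4 s0-a->s1 s0-b->s2 s1-a->s2 s1-b->s3 s2-a->s2 s2-b->s2 s3-a->s4 s3-b->s4 s4-a->s5 s4-b->s5 s5-a->s3 s5-b->s3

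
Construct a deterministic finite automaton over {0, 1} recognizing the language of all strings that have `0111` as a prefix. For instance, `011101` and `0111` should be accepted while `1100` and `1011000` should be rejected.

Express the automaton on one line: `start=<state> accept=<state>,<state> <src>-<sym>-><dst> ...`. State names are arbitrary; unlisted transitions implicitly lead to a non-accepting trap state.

start=q0 accept=q4 q0-0->q1 q0-1->q5 q1-0->q5 q1-1->q2 q2-0->q5 q2-1->q3 q3-0->q5 q3-1->q4 q4-0->q4 q4-1->q4 q5-0->q5 q5-1->q5

Check the first 4 symbols one by one: q0 through q3 record how many have matched `0111` so far; any wrong symbol goes to the dead state q5. After all 4 match we enter the accepting sink q4.
        0   1  
>  q0   q1  q5 
   q1   q5  q2 
   q2   q5  q3 
   q3   q5  q4 
 * q4   q4  q4 
   q5   q5  q5 
(> = start, * = accepting)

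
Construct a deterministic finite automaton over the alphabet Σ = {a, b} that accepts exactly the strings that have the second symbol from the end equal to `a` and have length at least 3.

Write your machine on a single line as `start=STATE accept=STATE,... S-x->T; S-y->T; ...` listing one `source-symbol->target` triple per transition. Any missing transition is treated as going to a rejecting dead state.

Build one automaton per condition and run them in lockstep. One (7 states) tracks the last 2 symbols read; the other (5 states) tracks the input length, saturating at 4. Each combined state is a pair, one component from each; accept when both components accept.
With 15 states:
          a    b  
>  q0     q1   q2 
   q1     q3   q4 
   q2     q5   q6 
   q3     q7   q8 
   q4     q9  q10 
   q5     q7   q8 
   q6     q9  q10 
 * q7    q11  q12 
 * q8    q13  q14 
   q9    q11  q12 
   q10   q13  q14 
 * q11   q11  q12 
 * q12   q13  q14 
   q13   q11  q12 
   q14   q13  q14 
(> = start, * = accepting)

start=q0; accept=q7,q8,q11,q12; q0-a->q1; q0-b->q2; q1-a->q3; q1-b->q4; q2-a->q5; q2-b->q6; q3-a->q7; q3-b->q8; q4-a->q9; q4-b->q10; q5-a->q7; q5-b->q8; q6-a->q9; q6-b->q10; q7-a->q11; q7-b->q12; q8-a->q13; q8-b->q14; q9-a->q11; q9-b->q12; q10-a->q13; q10-b->q14; q11-a->q11; q11-b->q12; q12-a->q13; q12-b->q14; q13-a->q11; q13-b->q12; q14-a->q13; q14-b->q14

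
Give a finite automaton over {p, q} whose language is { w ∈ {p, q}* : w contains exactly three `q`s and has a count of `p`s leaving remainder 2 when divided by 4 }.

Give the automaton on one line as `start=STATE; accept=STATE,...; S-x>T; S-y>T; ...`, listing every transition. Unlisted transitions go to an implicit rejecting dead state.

start=A; accept=P; A-p>B; A-q>C; B-p>D; B-q>E; C-p>E; C-q>F; D-p>G; D-q>H; E-p>H; E-q>I; F-p>I; F-q>J; G-p>A; G-q>K; H-p>K; H-q>L; I-p>L; I-q>M; J-p>M; J-q>N; K-p>C; K-q>O; L-p>O; L-q>P; M-p>P; M-q>N; N-p>N; N-q>N; O-p>F; O-q>Q; P-p>Q; P-q>N; Q-p>J; Q-q>N

Handle the two conditions separately and then intersect. One (5 states) tracks the count of `q`s, saturating at 4; the other (4 states) tracks the count of `p`s modulo 4. Each combined state is a pair, one component from each; accept when both components accept. After merging equivalent states the machine shrinks.
17 states suffice.
       p  q 
>  A   B  C 
   B   D  E 
   C   E  F 
   D   G  H 
   E   H  I 
   F   I  J 
   G   A  K 
   H   K  L 
   I   L  M 
   J   M  N 
   K   C  O 
   L   O  P 
   M   P  N 
   N   N  N 
   O   F  Q 
 * P   Q  N 
   Q   J  N 
(> = start, * = accepting)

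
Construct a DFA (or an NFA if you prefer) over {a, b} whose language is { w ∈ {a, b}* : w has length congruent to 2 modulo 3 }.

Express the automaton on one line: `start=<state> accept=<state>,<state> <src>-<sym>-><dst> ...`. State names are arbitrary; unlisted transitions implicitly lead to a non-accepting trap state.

Only the length mod 3 matters, so use a 3-cycle: from any state, every input symbol moves to the next state, wrapping s2 back to s0. Mark s2 accepting.
3 states suffice.
        a   b  
>  s0   s1  s1 
   s1   s2  s2 
 * s2   s0  s0 
(> = start, * = accepting)

start=s0 accept=s2 s0-a->s1 s0-b->s1 s1-a->s2 s1-b->s2 s2-a->s0 s2-b->s0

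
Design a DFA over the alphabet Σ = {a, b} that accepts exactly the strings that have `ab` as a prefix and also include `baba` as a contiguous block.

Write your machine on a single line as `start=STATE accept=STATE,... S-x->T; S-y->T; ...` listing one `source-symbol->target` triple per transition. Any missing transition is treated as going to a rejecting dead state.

Run two small machines in parallel and take their product. The first has 4 states tracking whether the input so far still matches the prefix `ab`; the second has 5 states tracking whether and how much of `baba` has been seen. A product state is a pair (one from each), accepting exactly when both do.
A 12-state machine:
          a    b  
>  q0     q1   q2 
   q1     q3   q4 
   q2     q5   q2 
   q3     q3   q2 
   q4     q6   q4 
   q5     q3   q7 
   q6     q8   q9 
   q7    q10   q2 
   q8     q8   q4 
   q9    q11   q4 
   q10   q10  q10 
 * q11   q11  q11 
(> = start, * = accepting)

start=q0; accept=q11; q0-a->q1; q0-b->q2; q1-a->q3; q1-b->q4; q2-a->q5; q2-b->q2; q3-a->q3; q3-b->q2; q4-a->q6; q4-b->q4; q5-a->q3; q5-b->q7; q6-a->q8; q6-b->q9; q7-a->q10; q7-b->q2; q8-a->q8; q8-b->q4; q9-a->q11; q9-b->q4; q10-a->q10; q10-b->q10; q11-a->q11; q11-b->q11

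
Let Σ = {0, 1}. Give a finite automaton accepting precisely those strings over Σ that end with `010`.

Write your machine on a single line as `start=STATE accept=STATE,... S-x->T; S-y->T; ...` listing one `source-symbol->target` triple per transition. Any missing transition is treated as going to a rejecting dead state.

Let each state record the length of the longest suffix of the input read so far that is also a prefix of `010`. q1 means the last symbol is `0`; q2 means the last 2 symbols are `01`; q3 means the last 3 symbols are `010`. Accept only at q3, where the string currently ends in `010`.
With 4 states:
        0   1  
>  q0   q1  q0 
   q1   q1  q2 
   q2   q3  q0 
 * q3   q1  q2 
(> = start, * = accepting)

start=q0; accept=q3; q0-0->q1; q0-1->q0; q1-0->q1; q1-1->q2; q2-0->q3; q2-1->q0; q3-0->q1; q3-1->q2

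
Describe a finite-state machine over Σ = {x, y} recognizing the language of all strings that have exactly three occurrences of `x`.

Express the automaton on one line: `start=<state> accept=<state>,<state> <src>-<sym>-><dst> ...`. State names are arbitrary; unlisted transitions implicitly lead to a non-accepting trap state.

start=s0 accept=s3 s0-x->s1 s0-y->s0 s1-x->s2 s1-y->s1 s2-x->s3 s2-y->s2 s3-x->s4 s3-y->s3 s4-x->s4 s4-y->s4

Only the number of `x`s matters, and only up to 4. Make a chain s0 → s1 → s2 → s3 → s4 advanced by each `x` (with s4 absorbing); every other symbol self-loops. The accepting set is {s3}.
A 5-state machine:
        x   y  
>  s0   s1  s0 
   s1   s2  s1 
   s2   s3  s2 
 * s3   s4  s3 
   s4   s4  s4 
(> = start, * = accepting)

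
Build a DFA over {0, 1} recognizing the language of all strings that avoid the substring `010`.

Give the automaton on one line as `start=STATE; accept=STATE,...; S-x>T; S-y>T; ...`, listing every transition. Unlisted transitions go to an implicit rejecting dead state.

Track partial matches of the forbidden pattern `010`. State q3 is a dead state reached once `010` has occurred; every other state accepts. q0 means no part of `010` is currently matched.
With 4 states:
        0   1  
>* q0   q1  q0 
 * q1   q1  q2 
 * q2   q3  q0 
   q3   q3  q3 
(> = start, * = accepting)

start=q0; accept=q0,q1,q2; q0-0>q1; q0-1>q0; q1-0>q1; q1-1>q2; q2-0>q3; q2-1>q0; q3-0>q3; q3-1>q3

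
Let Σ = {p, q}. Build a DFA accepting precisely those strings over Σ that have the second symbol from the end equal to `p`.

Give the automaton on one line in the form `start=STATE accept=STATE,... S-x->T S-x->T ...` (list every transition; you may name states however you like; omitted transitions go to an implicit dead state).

start=A accept=D,E A-p->B A-q->C B-p->D B-q->E C-p->F C-q->G D-p->D D-q->E E-p->F E-q->G F-p->D F-q->E G-p->F G-q->G

A DFA must remember the last 2 symbols (since which symbol is second-to-last isn't known until the input ends). Use one state per possible window of the last ≤2 symbols; accept from those whose window starts with `p`.
       p  q 
>  A   B  C 
   B   D  E 
   C   F  G 
 * D   D  E 
 * E   F  G 
   F   D  E 
   G   F  G 
(> = start, * = accepting)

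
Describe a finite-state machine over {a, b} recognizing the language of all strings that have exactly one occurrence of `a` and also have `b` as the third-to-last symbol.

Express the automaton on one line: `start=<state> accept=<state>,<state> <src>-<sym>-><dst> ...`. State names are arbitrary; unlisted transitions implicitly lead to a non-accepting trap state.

start=S0 accept=S8,S9,S10 S0-a->S1 S0-b->S2 S1-a->S3 S1-b->S4 S2-a->S5 S2-b->S6 S3-a->S3 S3-b->S3 S4-a->S3 S4-b->S7 S5-a->S3 S5-b->S8 S6-a->S9 S6-b->S6 S7-a->S3 S7-b->S10 S8-a->S3 S8-b->S7 S9-a->S3 S9-b->S8 S10-a->S3 S10-b->S10

Run two small machines in parallel and take their product. The first has 3 states tracking the count of `a`s, saturating at 2; the second has 15 states tracking the last 3 symbols read. A product state is a pair (one from each), accepting exactly when both do. Equivalent product states are then merged.
With 11 states:
          a    b  
>  S0     S1   S2 
   S1     S3   S4 
   S2     S5   S6 
   S3     S3   S3 
   S4     S3   S7 
   S5     S3   S8 
   S6     S9   S6 
   S7     S3  S10 
 * S8     S3   S7 
 * S9     S3   S8 
 * S10    S3  S10 
(> = start, * = accepting)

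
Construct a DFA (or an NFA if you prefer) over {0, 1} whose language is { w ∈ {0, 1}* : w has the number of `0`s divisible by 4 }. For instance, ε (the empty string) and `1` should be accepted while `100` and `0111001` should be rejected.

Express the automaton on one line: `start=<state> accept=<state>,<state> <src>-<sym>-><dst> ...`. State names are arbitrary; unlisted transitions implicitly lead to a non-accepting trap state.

Keep the running count of `0`s modulo 4: each `0` advances along the cycle q0 → q1 → q2 → q3 → q0 while other symbols loop. Accept at q0.
With 4 states:
        0   1  
>* q0   q1  q0 
   q1   q2  q1 
   q2   q3  q2 
   q3   q0  q3 
(> = start, * = accepting)

start=q0 accept=q0 q0-0->q1 q0-1->q0 q1-0->q2 q1-1->q1 q2-0->q3 q2-1->q2 q3-0->q0 q3-1->q3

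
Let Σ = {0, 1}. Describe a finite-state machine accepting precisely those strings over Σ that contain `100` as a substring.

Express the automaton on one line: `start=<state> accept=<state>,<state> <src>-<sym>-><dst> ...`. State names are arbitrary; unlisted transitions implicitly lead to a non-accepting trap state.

Track how much of `100` has been matched so far: state A is no progress, D is the absorbing accept state reached once `100` has occurred. Intermediate states record partial matches; on a mismatch, fall back to the longest reusable overlap.
       0  1 
>  A   A  B 
   B   C  B 
   C   D  B 
 * D   D  D 
(> = start, * = accepting)

start=A accept=D A-0->A A-1->B B-0->C B-1->B C-0->D C-1->B D-0->D D-1->D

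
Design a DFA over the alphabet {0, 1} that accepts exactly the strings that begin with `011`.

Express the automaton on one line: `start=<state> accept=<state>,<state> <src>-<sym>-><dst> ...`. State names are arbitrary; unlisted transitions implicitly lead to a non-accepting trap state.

Check the first 3 symbols one by one: A through C record how many have matched `011` so far; any wrong symbol goes to the dead state E. After all 3 match we enter the accepting sink D.
With 5 states:
       0  1 
>  A   B  E 
   B   E  C 
   C   E  D 
 * D   D  D 
   E   E  E 
(> = start, * = accepting)

start=A accept=D A-0->B A-1->E B-0->E B-1->C C-0->E C-1->D D-0->D D-1->D E-0->E E-1->E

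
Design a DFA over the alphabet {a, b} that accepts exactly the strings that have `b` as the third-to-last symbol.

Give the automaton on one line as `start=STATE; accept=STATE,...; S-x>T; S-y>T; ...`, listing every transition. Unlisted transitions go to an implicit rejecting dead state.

start=S0; accept=S11,S12,S13,S14; S0-a>S1; S0-b>S2; S1-a>S3; S1-b>S4; S2-a>S5; S2-b>S6; S3-a>S7; S3-b>S8; S4-a>S9; S4-b>S10; S5-a>S11; S5-b>S12; S6-a>S13; S6-b>S14; S7-a>S7; S7-b>S8; S8-a>S9; S8-b>S10; S9-a>S11; S9-b>S12; S10-a>S13; S10-b>S14; S11-a>S7; S11-b>S8; S12-a>S9; S12-b>S10; S13-a>S11; S13-b>S12; S14-a>S13; S14-b>S14

A DFA must remember the last 3 symbols (since which symbol is third-to-last isn't known until the input ends). Use one state per possible window of the last ≤3 symbols; accept from those whose window starts with `b`.
15 states suffice.
          a    b  
>  S0     S1   S2 
   S1     S3   S4 
   S2     S5   S6 
   S3     S7   S8 
   S4     S9  S10 
   S5    S11  S12 
   S6    S13  S14 
   S7     S7   S8 
   S8     S9  S10 
   S9    S11  S12 
   S10   S13  S14 
 * S11    S7   S8 
 * S12    S9  S10 
 * S13   S11  S12 
 * S14   S13  S14 
(> = start, * = accepting)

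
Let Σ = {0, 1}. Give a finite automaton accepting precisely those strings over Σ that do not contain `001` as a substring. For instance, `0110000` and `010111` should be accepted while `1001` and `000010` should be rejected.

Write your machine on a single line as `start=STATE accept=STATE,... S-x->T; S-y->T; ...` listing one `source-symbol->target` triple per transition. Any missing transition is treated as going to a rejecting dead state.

start=s0; accept=s0,s1,s2; s0-0->s1; s0-1->s0; s1-0->s2; s1-1->s0; s2-0->s2; s2-1->s3; s3-0->s3; s3-1->s3

Track partial matches of the forbidden pattern `001`. State s3 is a dead state reached once `001` has occurred; every other state accepts. s0 means no part of `001` is currently matched.
With 4 states:
        0   1  
>* s0   s1  s0 
 * s1   s2  s0 
 * s2   s2  s3 
   s3   s3  s3 
(> = start, * = accepting)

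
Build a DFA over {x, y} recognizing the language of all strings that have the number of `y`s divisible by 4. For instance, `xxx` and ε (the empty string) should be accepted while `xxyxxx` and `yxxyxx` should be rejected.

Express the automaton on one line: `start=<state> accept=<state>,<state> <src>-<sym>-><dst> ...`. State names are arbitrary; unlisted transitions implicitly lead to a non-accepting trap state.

Keep the running count of `y`s modulo 4: each `y` advances along the cycle A → B → C → D → A while other symbols loop. Accept at A.
With 4 states:
       x  y 
>* A   A  B 
   B   B  C 
   C   C  D 
   D   D  A 
(> = start, * = accepting)

start=A accept=A A-x->A A-y->B B-x->B B-y->C C-x->C C-y->D D-x->D D-y->A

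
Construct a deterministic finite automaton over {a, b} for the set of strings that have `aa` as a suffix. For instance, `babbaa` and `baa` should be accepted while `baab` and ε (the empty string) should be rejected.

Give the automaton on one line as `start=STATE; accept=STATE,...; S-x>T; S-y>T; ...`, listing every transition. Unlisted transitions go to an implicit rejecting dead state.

Remember how much of `aa` the current input suffix matches. State q0 means no match yet; q1 means the last symbol is `a`; q2 means the last 2 symbols are `aa`. Only q2 accepts. On a mismatch, fall back to the longest proper suffix that is still a prefix of `aa`.
With 3 states:
        a   b  
>  q0   q1  q0 
   q1   q2  q0 
 * q2   q2  q0 
(> = start, * = accepting)

start=q0; accept=q2; q0-a>q1; q0-b>q0; q1-a>q2; q1-b>q0; q2-a>q2; q2-b>q0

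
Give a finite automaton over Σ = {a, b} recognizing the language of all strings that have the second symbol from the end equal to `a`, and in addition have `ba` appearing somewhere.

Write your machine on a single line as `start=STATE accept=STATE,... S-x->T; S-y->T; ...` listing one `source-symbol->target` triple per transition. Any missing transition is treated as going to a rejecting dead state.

Handle the two conditions separately and then intersect. One (7 states) tracks the last 2 symbols read; the other (3 states) tracks whether and how much of `ba` has been seen. Each combined state is a pair, one component from each; accept when both components accept. Minimizing collapses redundant product states.
5 states suffice.
        a   b  
>  S0   S0  S1 
   S1   S2  S1 
   S2   S3  S4 
 * S3   S3  S4 
 * S4   S2  S1 
(> = start, * = accepting)

start=S0; accept=S3,S4; S0-a->S0; S0-b->S1; S1-a->S2; S1-b->S1; S2-a->S3; S2-b->S4; S3-a->S3; S3-b->S4; S4-a->S2; S4-b->S1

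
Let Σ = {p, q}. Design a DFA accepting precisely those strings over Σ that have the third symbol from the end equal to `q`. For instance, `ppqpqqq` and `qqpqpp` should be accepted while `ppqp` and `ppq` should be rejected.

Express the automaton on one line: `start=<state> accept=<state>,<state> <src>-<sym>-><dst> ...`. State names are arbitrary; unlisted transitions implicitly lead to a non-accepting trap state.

Because acceptance depends on a position counted from the end, the machine has to buffer the most recent 3 symbols. Make each state the string of the last up-to-3 symbols read; on input `x` shift the window left and append `x`. Accept when the buffered window has length 3 and begins with `q`.
          p    q  
>  s0     s1   s2 
   s1     s3   s4 
   s2     s5   s6 
   s3     s7   s8 
   s4     s9  s10 
   s5    s11  s12 
   s6    s13  s14 
   s7     s7   s8 
   s8     s9  s10 
   s9    s11  s12 
   s10   s13  s14 
 * s11    s7   s8 
 * s12    s9  s10 
 * s13   s11  s12 
 * s14   s13  s14 
(> = start, * = accepting)

start=s0 accept=s11,s12,s13,s14 s0-p->s1 s0-q->s2 s1-p->s3 s1-q->s4 s2-p->s5 s2-q->s6 s3-p->s7 s3-q->s8 s4-p->s9 s4-q->s10 s5-p->s11 s5-q->s12 s6-p->s13 s6-q->s14 s7-p->s7 s7-q->s8 s8-p->s9 s8-q->s10 s9-p->s11 s9-q->s12 s10-p->s13 s10-q->s14 s11-p->s7 s11-q->s8 s12-p->s9 s12-q->s10 s13-p->s11 s13-q->s12 s14-p->s13 s14-q->s14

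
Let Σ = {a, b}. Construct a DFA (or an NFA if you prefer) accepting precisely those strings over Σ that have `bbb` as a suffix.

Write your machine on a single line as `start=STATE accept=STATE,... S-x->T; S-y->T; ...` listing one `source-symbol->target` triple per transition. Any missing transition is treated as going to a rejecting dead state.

start=S0; accept=S3; S0-a->S0; S0-b->S1; S1-a->S0; S1-b->S2; S2-a->S0; S2-b->S3; S3-a->S0; S3-b->S3

Remember how much of `bbb` the current input suffix matches. State S0 means no match yet; S1 means the last symbol is `b`; S2 means the last 2 symbols are `bb`; S3 means the last 3 symbols are `bbb`. Only S3 accepts. On a mismatch, fall back to the longest proper suffix that is still a prefix of `bbb`.
4 states suffice.
        a   b  
>  S0   S0  S1 
   S1   S0  S2 
   S2   S0  S3 
 * S3   S0  S3 
(> = start, * = accepting)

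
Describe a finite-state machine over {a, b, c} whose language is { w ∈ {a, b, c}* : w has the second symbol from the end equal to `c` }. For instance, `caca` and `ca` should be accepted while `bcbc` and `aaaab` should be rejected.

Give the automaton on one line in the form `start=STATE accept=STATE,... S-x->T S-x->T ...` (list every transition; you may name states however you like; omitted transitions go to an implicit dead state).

start=S0 accept=S10,S11,S12 S0-a->S1 S0-b->S2 S0-c->S3 S1-a->S4 S1-b->S5 S1-c->S6 S2-a->S7 S2-b->S8 S2-c->S9 S3-a->S10 S3-b->S11 S3-c->S12 S4-a->S4 S4-b->S5 S4-c->S6 S5-a->S7 S5-b->S8 S5-c->S9 S6-a->S10 S6-b->S11 S6-c->S12 S7-a->S4 S7-b->S5 S7-c->S6 S8-a->S7 S8-b->S8 S8-c->S9 S9-a->S10 S9-b->S11 S9-c->S12 S10-a->S4 S10-b->S5 S10-c->S6 S11-a->S7 S11-b->S8 S11-c->S9 S12-a->S10 S12-b->S11 S12-c->S12

Because acceptance depends on a position counted from the end, the machine has to buffer the most recent 2 symbols. Make each state the string of the last up-to-2 symbols read; on input `x` shift the window left and append `x`. Accept when the buffered window has length 2 and begins with `c`.
A 13-state machine:
          a    b    c  
>  S0     S1   S2   S3 
   S1     S4   S5   S6 
   S2     S7   S8   S9 
   S3    S10  S11  S12 
   S4     S4   S5   S6 
   S5     S7   S8   S9 
   S6    S10  S11  S12 
   S7     S4   S5   S6 
   S8     S7   S8   S9 
   S9    S10  S11  S12 
 * S10    S4   S5   S6 
 * S11    S7   S8   S9 
 * S12   S10  S11  S12 
(> = start, * = accepting)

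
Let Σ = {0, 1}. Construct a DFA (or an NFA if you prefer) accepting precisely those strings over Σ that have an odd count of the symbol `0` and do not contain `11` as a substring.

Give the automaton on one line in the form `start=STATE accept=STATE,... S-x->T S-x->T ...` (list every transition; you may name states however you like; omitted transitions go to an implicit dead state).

Handle the two conditions separately and then intersect. The first has 2 states tracking the count of `0`s modulo 2; the second has 3 states tracking partial matches of the forbidden pattern `11`. A product state is a pair (one from each), accepting exactly when both do. Minimizing collapses redundant product states.
With 5 states:
       0  1 
>  A   B  C 
 * B   A  D 
   C   B  E 
 * D   A  E 
   E   E  E 
(> = start, * = accepting)

start=A accept=B,D A-0->B A-1->C B-0->A B-1->D C-0->B C-1->E D-0->A D-1->E E-0->E E-1->E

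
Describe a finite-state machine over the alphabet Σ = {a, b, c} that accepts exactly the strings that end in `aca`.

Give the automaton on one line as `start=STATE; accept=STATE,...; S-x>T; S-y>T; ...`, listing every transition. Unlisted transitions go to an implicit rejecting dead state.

start=q0; accept=q3; q0-a>q1; q0-b>q0; q0-c>q0; q1-a>q1; q1-b>q0; q1-c>q2; q2-a>q3; q2-b>q0; q2-c>q0; q3-a>q1; q3-b>q0; q3-c>q2

Remember how much of `aca` the current input suffix matches. State q0 means no match yet; q1 means the last symbol is `a`; q2 means the last 2 symbols are `ac`; q3 means the last 3 symbols are `aca`. Only q3 accepts. On a mismatch, fall back to the longest proper suffix that is still a prefix of `aca`.
With 4 states:
        a   b   c  
>  q0   q1  q0  q0 
   q1   q1  q0  q2 
   q2   q3  q0  q0 
 * q3   q1  q0  q2 
(> = start, * = accepting)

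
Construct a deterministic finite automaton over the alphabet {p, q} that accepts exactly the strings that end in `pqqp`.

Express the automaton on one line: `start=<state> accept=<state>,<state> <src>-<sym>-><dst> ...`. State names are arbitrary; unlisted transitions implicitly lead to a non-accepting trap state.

Let each state record the length of the longest suffix of the input read so far that is also a prefix of `pqqp`. S1 means the last symbol is `p`; S2 means the last 2 symbols are `pq`; S3 means the last 3 symbols are `pqq`; S4 means the last 4 symbols are `pqqp`. Accept only at S4, where the string currently ends in `pqqp`.
With 5 states:
        p   q  
>  S0   S1  S0 
   S1   S1  S2 
   S2   S1  S3 
   S3   S4  S0 
 * S4   S1  S2 
(> = start, * = accepting)

start=S0 accept=S4 S0-p->S1 S0-q->S0 S1-p->S1 S1-q->S2 S2-p->S1 S2-q->S3 S3-p->S4 S3-q->S0 S4-p->S1 S4-q->S2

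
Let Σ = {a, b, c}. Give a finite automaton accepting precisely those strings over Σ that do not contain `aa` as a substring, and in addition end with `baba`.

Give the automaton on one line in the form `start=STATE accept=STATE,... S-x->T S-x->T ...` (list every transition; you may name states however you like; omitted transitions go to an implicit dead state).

start=s0 accept=s8 s0-a->s1 s0-b->s2 s0-c->s0 s1-a->s3 s1-b->s2 s1-c->s0 s2-a->s4 s2-b->s2 s2-c->s0 s3-a->s3 s3-b->s5 s3-c->s3 s4-a->s3 s4-b->s6 s4-c->s0 s5-a->s7 s5-b->s5 s5-c->s3 s6-a->s8 s6-b->s2 s6-c->s0 s7-a->s3 s7-b->s9 s7-c->s3 s8-a->s3 s8-b->s6 s8-c->s0 s9-a->s10 s9-b->s5 s9-c->s3 s10-a->s3 s10-b->s9 s10-c->s3

Run two small machines in parallel and take their product. One (3 states) tracks partial matches of the forbidden pattern `aa`; the other (5 states) tracks how much of the suffix `baba` has currently been matched. Each combined state is a pair, one component from each; accept when both components accept.
An 11-state machine:
          a    b    c  
>  s0     s1   s2   s0 
   s1     s3   s2   s0 
   s2     s4   s2   s0 
   s3     s3   s5   s3 
   s4     s3   s6   s0 
   s5     s7   s5   s3 
   s6     s8   s2   s0 
   s7     s3   s9   s3 
 * s8     s3   s6   s0 
   s9    s10   s5   s3 
   s10    s3   s9   s3 
(> = start, * = accepting)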